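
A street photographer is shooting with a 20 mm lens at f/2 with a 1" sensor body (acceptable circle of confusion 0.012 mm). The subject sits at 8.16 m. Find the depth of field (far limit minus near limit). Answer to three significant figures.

10.5 m

Hyperfocal distance H = f²/(N·c) + f = 20²/(2 × 0.012) + 20 = 400/0.024 + 20 ≈ 16686.7 mm ≈ 16.69 m.
Near limit Dn = s·(H − f)/(H + s − 2f) = 8160 × (16686.7 − 20) / (16686.7 + 8160 − 2 × 20) = 8160 × 16666.7 / 24806.7 ≈ 5482 mm.
Far limit Df = s·(H − f)/(H − s) = 8160 × (16686.7 − 20) / (16686.7 − 8160) = 8160 × 16666.7 / 8526.7 ≈ 15950 mm.
Depth of field = Df − Dn = 15950 − 5482 ≈ 10468 mm ≈ 10.5 m.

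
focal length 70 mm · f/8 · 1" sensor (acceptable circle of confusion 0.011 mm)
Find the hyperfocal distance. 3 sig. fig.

55.8 m

Hyperfocal distance H = f²/(N·c) + f = 70²/(8 × 0.011) + 70 = 4900/0.088 + 70 ≈ 55751.8 mm ≈ 55.8 m.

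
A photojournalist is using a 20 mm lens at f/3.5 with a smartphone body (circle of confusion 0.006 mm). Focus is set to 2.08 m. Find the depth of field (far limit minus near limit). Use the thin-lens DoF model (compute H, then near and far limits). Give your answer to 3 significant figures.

455 mm

Hyperfocal distance H = f²/(N·c) + f = 20²/(3.5 × 0.006) + 20 = 400/0.021 + 20 ≈ 19067.6 mm ≈ 19.07 m.
Near limit Dn = s·(H − f)/(H + s − 2f) = 2080 × (19067.6 − 20) / (19067.6 + 2080 − 2 × 20) = 2080 × 19047.6 / 21107.6 ≈ 1877.00 mm.
Far limit Df = s·(H − f)/(H − s) = 2080 × (19067.6 − 20) / (19067.6 − 2080) = 2080 × 19047.6 / 16987.6 ≈ 2332.23 mm.
Depth of field = Df − Dn = 2332.23 − 1877.00 ≈ 455.23 mm.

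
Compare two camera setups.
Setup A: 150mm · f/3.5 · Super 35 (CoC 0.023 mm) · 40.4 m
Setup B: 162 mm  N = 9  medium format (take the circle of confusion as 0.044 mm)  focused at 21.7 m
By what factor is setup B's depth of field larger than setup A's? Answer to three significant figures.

1.33

Setup A: H = 150²/(3.5×0.023) + 150 ≈ 279653.1 mm; DoF = Df − Dn = 47197 − 35315 ≈ 11882 mm.
Setup B: H = 162²/(9×0.044) + 162 ≈ 66434.7 mm; DoF = Df − Dn = 32148 − 16377 ≈ 15771 mm.
Ratio = 15771 / 11882 ≈ 1.33.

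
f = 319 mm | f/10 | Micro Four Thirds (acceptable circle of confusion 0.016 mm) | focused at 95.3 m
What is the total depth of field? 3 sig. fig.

Hyperfocal distance H = f²/(N·c) + f = 319²/(10 × 0.016) + 319 = 101761/0.16 + 319 ≈ 636325.2 mm ≈ 636.3 m.
Near limit Dn = s·(H − f)/(H + s − 2f) = 95300 × (636325.2 − 319) / (636325.2 + 95300 − 2 × 319) = 95300 × 636006.2 / 730987.2 ≈ 82917 mm.
Far limit Df = s·(H − f)/(H − s) = 95300 × (636325.2 − 319) / (636325.2 − 95300) = 95300 × 636006.2 / 541025.2 ≈ 112031 mm.
Depth of field = Df − Dn = 112031 − 82917 ≈ 29114 mm ≈ 29.1 m.

29.1 m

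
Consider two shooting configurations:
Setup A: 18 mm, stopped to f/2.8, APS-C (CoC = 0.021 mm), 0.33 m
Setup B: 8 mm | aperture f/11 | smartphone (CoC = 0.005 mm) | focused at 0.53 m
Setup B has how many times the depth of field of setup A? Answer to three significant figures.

15.9

Setup A: H = 18²/(2.8×0.021) + 18 ≈ 5528.2 mm; DoF = Df − Dn = 349.807 − 312.316 ≈ 37.491 mm.
Setup B: H = 8²/(11×0.005) + 8 ≈ 1171.6 mm; DoF = Df − Dn = 961.18 − 365.87 ≈ 595.31 mm.
Ratio = 595.31 / 37.491 ≈ 15.9.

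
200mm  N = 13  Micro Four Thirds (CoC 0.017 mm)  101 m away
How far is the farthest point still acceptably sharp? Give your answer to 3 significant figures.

Hyperfocal distance H = f²/(N·c) + f = 200²/(13 × 0.017) + 200 = 40000/0.221 + 200 ≈ 181195.5 mm ≈ 181.2 m.
Far limit Df = s·(H − f)/(H − s) = 101000 × (181195.5 − 200) / (181195.5 − 101000) = 101000 × 180995.5 / 80195.5 ≈ 227950 mm ≈ 228 m.

228 m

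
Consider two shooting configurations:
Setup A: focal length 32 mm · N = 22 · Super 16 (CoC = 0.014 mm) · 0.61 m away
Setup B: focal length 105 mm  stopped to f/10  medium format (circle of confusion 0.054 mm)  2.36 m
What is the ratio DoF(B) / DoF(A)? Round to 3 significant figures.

2.41

Setup A: H = 32²/(22×0.014) + 32 ≈ 3356.7 mm; DoF = Df − Dn = 738.37 − 519.66 ≈ 218.71 mm.
Setup B: H = 105²/(10×0.054) + 105 ≈ 20521.7 mm; DoF = Df − Dn = 2653.02 − 2125.27 ≈ 527.75 mm.
Ratio = 527.75 / 218.71 ≈ 2.41.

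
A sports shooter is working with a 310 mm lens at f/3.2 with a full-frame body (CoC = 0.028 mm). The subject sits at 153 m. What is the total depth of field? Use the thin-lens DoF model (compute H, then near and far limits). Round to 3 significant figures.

Hyperfocal distance H = f²/(N·c) + f = 310²/(3.2 × 0.028) + 310 = 96100/0.0896 + 310 ≈ 1072854.6 mm ≈ 1073 m.
Near limit Dn = s·(H − f)/(H + s − 2f) = 153000 × (1072854.6 − 310) / (1072854.6 + 153000 − 2 × 310) = 153000 × 1072544.6 / 1225234.6 ≈ 133933 mm.
Far limit Df = s·(H − f)/(H − s) = 153000 × (1072854.6 − 310) / (1072854.6 − 153000) = 153000 × 1072544.6 / 919854.6 ≈ 178397 mm.
Depth of field = Df − Dn = 178397 − 133933 ≈ 44464 mm ≈ 44.5 m.

44.5 m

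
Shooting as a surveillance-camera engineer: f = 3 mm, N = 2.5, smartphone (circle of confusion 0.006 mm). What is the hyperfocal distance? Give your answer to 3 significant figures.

Hyperfocal distance H = f²/(N·c) + f = 3²/(2.5 × 0.006) + 3 = 9/0.015 + 3 ≈ 603.0 mm ≈ 0.603 m.

0.603 m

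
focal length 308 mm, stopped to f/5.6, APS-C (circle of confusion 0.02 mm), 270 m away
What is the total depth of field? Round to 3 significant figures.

191 m

Hyperfocal distance H = f²/(N·c) + f = 308²/(5.6 × 0.02) + 308 = 94864/0.112 + 308 ≈ 847308.0 mm ≈ 847.3 m.
Near limit Dn = s·(H − f)/(H + s − 2f) = 270000 × (847308.0 − 308) / (847308.0 + 270000 − 2 × 308) = 270000 × 847000.0 / 1116692.0 ≈ 204792 mm.
Far limit Df = s·(H − f)/(H − s) = 270000 × (847308.0 − 308) / (847308.0 − 270000) = 270000 × 847000.0 / 577308.0 ≈ 396132 mm.
Depth of field = Df − Dn = 396132 − 204792 ≈ 191340 mm ≈ 191 m.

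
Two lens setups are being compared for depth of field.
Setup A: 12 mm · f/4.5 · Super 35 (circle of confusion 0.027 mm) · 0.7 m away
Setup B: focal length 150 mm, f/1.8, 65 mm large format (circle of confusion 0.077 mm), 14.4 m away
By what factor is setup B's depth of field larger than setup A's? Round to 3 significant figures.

Setup A: H = 12²/(4.5×0.027) + 12 ≈ 1197.2 mm; DoF = Df − Dn = 1668.7 − 442.9 ≈ 1225.8 mm.
Setup B: H = 150²/(1.8×0.077) + 150 ≈ 162487.7 mm; DoF = Df − Dn = 15785.7 − 13238.0 ≈ 2547.7 mm.
Ratio = 2547.7 / 1225.8 ≈ 2.08.

2.08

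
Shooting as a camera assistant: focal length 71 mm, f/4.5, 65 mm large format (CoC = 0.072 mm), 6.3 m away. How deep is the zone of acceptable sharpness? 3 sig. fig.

Hyperfocal distance H = f²/(N·c) + f = 71²/(4.5 × 0.072) + 71 = 5041/0.324 + 71 ≈ 15629.6 mm ≈ 15.63 m.
Near limit Dn = s·(H − f)/(H + s − 2f) = 6300 × (15629.6 − 71) / (15629.6 + 6300 − 2 × 71) = 6300 × 15558.6 / 21787.6 ≈ 4498.9 mm.
Far limit Df = s·(H − f)/(H − s) = 6300 × (15629.6 − 71) / (15629.6 − 6300) = 6300 × 15558.6 / 9329.6 ≈ 10506.2 mm.
Depth of field = Df − Dn = 10506.2 − 4498.9 ≈ 6007.3 mm ≈ 6.01 m.

6.01 m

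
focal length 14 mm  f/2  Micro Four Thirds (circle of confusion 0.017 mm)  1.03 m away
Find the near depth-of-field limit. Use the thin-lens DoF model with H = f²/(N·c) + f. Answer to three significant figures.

Hyperfocal distance H = f²/(N·c) + f = 14²/(2 × 0.017) + 14 = 196/0.034 + 14 ≈ 5778.7 mm ≈ 5.779 m.
Near limit Dn = s·(H − f)/(H + s − 2f) = 1030 × (5778.7 − 14) / (5778.7 + 1030 − 2 × 14) = 1030 × 5764.7 / 6780.7 ≈ 875.67 mm ≈ 0.876 m.

0.876 m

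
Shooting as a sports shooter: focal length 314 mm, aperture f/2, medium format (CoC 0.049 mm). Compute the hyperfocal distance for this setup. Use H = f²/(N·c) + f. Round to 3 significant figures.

Hyperfocal distance H = f²/(N·c) + f = 314²/(2 × 0.049) + 314 = 98596/0.098 + 314 ≈ 1006395.6 mm ≈ 1010 m.

1010 m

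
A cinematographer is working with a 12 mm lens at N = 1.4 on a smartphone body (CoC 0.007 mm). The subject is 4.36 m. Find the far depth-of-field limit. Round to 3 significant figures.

6.19 m

Hyperfocal distance H = f²/(N·c) + f = 12²/(1.4 × 0.007) + 12 = 144/0.0098 + 12 ≈ 14705.9 mm ≈ 14.71 m.
Far limit Df = s·(H − f)/(H − s) = 4360 × (14705.9 − 12) / (14705.9 − 4360) = 4360 × 14693.9 / 10345.9 ≈ 6192.4 mm ≈ 6.19 m.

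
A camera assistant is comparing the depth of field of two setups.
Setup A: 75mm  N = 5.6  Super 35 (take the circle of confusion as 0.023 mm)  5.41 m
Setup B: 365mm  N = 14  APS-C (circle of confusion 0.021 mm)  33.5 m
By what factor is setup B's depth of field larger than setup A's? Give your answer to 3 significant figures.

Setup A: H = 75²/(5.6×0.023) + 75 ≈ 43747.4 mm; DoF = Df − Dn = 6162.9 − 4821.1 ≈ 1341.8 mm.
Setup B: H = 365²/(14×0.021) + 365 ≈ 453511.3 mm; DoF = Df − Dn = 36142.8 − 31217.3 ≈ 4925.5 mm.
Ratio = 4925.5 / 1341.8 ≈ 3.67.

3.67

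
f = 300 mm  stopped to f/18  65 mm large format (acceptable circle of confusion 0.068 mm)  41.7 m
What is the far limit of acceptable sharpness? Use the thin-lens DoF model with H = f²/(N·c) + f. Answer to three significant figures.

95.4 m

Hyperfocal distance H = f²/(N·c) + f = 300²/(18 × 0.068) + 300 = 90000/1.224 + 300 ≈ 73829.4 mm ≈ 73.83 m.
Far limit Df = s·(H − f)/(H − s) = 41700 × (73829.4 − 300) / (73829.4 − 41700) = 41700 × 73529.4 / 32129.4 ≈ 95432 mm ≈ 95.4 m.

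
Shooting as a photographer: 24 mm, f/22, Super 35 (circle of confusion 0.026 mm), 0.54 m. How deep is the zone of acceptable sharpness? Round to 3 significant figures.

Hyperfocal distance H = f²/(N·c) + f = 24²/(22 × 0.026) + 24 = 576/0.572 + 24 ≈ 1031.0 mm ≈ 1.031 m.
Near limit Dn = s·(H − f)/(H + s − 2f) = 540 × (1031.0 − 24) / (1031.0 + 540 − 2 × 24) = 540 × 1007.0 / 1523.0 ≈ 357.04 mm.
Far limit Df = s·(H − f)/(H − s) = 540 × (1031.0 − 24) / (1031.0 − 540) = 540 × 1007.0 / 491.0 ≈ 1107.50 mm.
Depth of field = Df − Dn = 1107.50 − 357.04 ≈ 750.46 mm ≈ 0.750 m.

0.750 m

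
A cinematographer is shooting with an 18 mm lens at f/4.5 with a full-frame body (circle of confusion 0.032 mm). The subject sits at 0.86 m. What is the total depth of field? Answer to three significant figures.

Hyperfocal distance H = f²/(N·c) + f = 18²/(4.5 × 0.032) + 18 = 324/0.144 + 18 ≈ 2268.0 mm ≈ 2.268 m.
Near limit Dn = s·(H − f)/(H + s − 2f) = 860 × (2268.0 − 18) / (2268.0 + 860 − 2 × 18) = 860 × 2250.0 / 3092.0 ≈ 625.81 mm.
Far limit Df = s·(H − f)/(H − s) = 860 × (2268.0 − 18) / (2268.0 − 860) = 860 × 2250.0 / 1408.0 ≈ 1374.29 mm.
Depth of field = Df − Dn = 1374.29 − 625.81 ≈ 748.48 mm ≈ 0.748 m.

0.748 m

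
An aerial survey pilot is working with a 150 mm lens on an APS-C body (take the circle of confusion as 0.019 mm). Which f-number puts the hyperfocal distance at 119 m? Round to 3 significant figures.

Rearrange H = f²/(N·c) + f for N: N = f² / ((H − f)·c).
N = 150² / ((119000 − 150) × 0.019) = 22500 / 2258 ≈ 9.96.

f/9.96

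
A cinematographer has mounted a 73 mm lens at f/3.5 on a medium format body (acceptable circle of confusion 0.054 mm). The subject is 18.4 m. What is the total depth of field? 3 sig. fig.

Hyperfocal distance H = f²/(N·c) + f = 73²/(3.5 × 0.054) + 73 = 5329/0.189 + 73 ≈ 28268.8 mm ≈ 28.27 m.
Near limit Dn = s·(H − f)/(H + s − 2f) = 18400 × (28268.8 − 73) / (28268.8 + 18400 − 2 × 73) = 18400 × 28195.8 / 46522.8 ≈ 11152 mm.
Far limit Df = s·(H − f)/(H − s) = 18400 × (28268.8 − 73) / (28268.8 − 18400) = 18400 × 28195.8 / 9868.8 ≈ 52570 mm.
Depth of field = Df − Dn = 52570 − 11152 ≈ 41418 mm ≈ 41.4 m.

41.4 m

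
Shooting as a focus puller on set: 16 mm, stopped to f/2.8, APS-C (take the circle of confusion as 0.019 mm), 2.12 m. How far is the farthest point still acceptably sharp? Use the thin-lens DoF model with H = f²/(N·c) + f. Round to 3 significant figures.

Hyperfocal distance H = f²/(N·c) + f = 16²/(2.8 × 0.019) + 16 = 256/0.0532 + 16 ≈ 4828.0 mm ≈ 4.828 m.
Far limit Df = s·(H − f)/(H − s) = 2120 × (4828.0 − 16) / (4828.0 − 2120) = 2120 × 4812.0 / 2708.0 ≈ 3767.1 mm ≈ 3.77 m.

3.77 m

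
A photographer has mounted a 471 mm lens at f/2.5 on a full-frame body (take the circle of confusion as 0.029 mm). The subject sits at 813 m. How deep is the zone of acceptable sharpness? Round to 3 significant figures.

Hyperfocal distance H = f²/(N·c) + f = 471²/(2.5 × 0.029) + 471 = 221841/0.0725 + 471 ≈ 3060346.9 mm ≈ 3060 m.
Near limit Dn = s·(H − f)/(H + s − 2f) = 813000 × (3060346.9 − 471) / (3060346.9 + 813000 − 2 × 471) = 813000 × 3059875.9 / 3872404.9 ≈ 642412 mm.
Far limit Df = s·(H − f)/(H − s) = 813000 × (3060346.9 − 471) / (3060346.9 − 813000) = 813000 × 3059875.9 / 2247346.9 ≈ 1106940 mm.
Depth of field = Df − Dn = 1106940 − 642412 ≈ 464528 mm ≈ 465 m.

465 m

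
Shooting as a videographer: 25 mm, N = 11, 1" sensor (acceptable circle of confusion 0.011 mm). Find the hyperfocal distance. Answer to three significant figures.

Hyperfocal distance H = f²/(N·c) + f = 25²/(11 × 0.011) + 25 = 625/0.121 + 25 ≈ 5190.3 mm ≈ 5.19 m.

5.19 m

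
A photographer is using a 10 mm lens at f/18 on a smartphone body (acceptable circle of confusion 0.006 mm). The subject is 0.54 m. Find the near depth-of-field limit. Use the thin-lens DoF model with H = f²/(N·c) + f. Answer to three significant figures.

343 mm

Hyperfocal distance H = f²/(N·c) + f = 10²/(18 × 0.006) + 10 = 100/0.108 + 10 ≈ 935.9 mm ≈ 0.936 m.
Near limit Dn = s·(H − f)/(H + s − 2f) = 540 × (935.9 − 10) / (935.9 + 540 − 2 × 10) = 540 × 925.9 / 1455.9 ≈ 343.42 mm.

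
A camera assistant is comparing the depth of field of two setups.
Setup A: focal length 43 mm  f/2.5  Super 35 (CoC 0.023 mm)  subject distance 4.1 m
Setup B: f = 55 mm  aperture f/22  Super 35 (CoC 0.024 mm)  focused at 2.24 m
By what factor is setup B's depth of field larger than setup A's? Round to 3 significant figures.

Setup A: H = 43²/(2.5×0.023) + 43 ≈ 32199.5 mm; DoF = Df − Dn = 4692.0 − 3640.7 ≈ 1051.3 mm.
Setup B: H = 55²/(22×0.024) + 55 ≈ 5784.2 mm; DoF = Df − Dn = 3621.0 − 1621.6 ≈ 1999.4 mm.
Ratio = 1999.4 / 1051.3 ≈ 1.90.

1.90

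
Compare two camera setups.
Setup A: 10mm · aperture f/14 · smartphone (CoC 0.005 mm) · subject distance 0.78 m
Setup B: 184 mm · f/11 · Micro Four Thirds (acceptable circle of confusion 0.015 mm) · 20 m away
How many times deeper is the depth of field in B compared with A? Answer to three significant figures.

Setup A: H = 10²/(14×0.005) + 10 ≈ 1438.6 mm; DoF = Df − Dn = 1692.0 − 506.8 ≈ 1185.2 mm.
Setup B: H = 184²/(11×0.015) + 184 ≈ 205371.9 mm; DoF = Df − Dn = 22138.0 − 18238.6 ≈ 3899.4 mm.
Ratio = 3899.4 / 1185.2 ≈ 3.29.

3.29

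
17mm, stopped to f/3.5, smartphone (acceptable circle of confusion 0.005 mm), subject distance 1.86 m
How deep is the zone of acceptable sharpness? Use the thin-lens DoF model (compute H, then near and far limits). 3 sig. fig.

420 mm

Hyperfocal distance H = f²/(N·c) + f = 17²/(3.5 × 0.005) + 17 = 289/0.0175 + 17 ≈ 16531.3 mm ≈ 16.53 m.
Near limit Dn = s·(H − f)/(H + s − 2f) = 1860 × (16531.3 − 17) / (16531.3 + 1860 − 2 × 17) = 1860 × 16514.3 / 18357.3 ≈ 1673.26 mm.
Far limit Df = s·(H − f)/(H − s) = 1860 × (16531.3 − 17) / (16531.3 − 1860) = 1860 × 16514.3 / 14671.3 ≈ 2093.65 mm.
Depth of field = Df − Dn = 2093.65 − 1673.26 ≈ 420.39 mm.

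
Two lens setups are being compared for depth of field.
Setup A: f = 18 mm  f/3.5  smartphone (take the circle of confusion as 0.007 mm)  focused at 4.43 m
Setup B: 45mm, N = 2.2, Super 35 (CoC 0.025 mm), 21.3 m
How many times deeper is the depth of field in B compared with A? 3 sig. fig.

Setup A: H = 18²/(3.5×0.007) + 18 ≈ 13242.5 mm; DoF = Df − Dn = 6647.9 − 3321.8 ≈ 3326.1 mm.
Setup B: H = 45²/(2.2×0.025) + 45 ≈ 36863.2 mm; DoF = Df − Dn = 50390 − 13504 ≈ 36886 mm.
Ratio = 36886 / 3326.1 ≈ 11.1.

11.1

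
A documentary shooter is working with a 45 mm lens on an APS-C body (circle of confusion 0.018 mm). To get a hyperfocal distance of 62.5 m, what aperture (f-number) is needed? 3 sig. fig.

Rearrange H = f²/(N·c) + f for N: N = f² / ((H − f)·c).
N = 45² / ((62500 − 45) × 0.018) = 2025 / 1124 ≈ 1.80.

f/1.80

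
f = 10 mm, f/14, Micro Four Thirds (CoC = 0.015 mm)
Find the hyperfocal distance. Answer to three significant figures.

Hyperfocal distance H = f²/(N·c) + f = 10²/(14 × 0.015) + 10 = 100/0.21 + 10 ≈ 486.2 mm ≈ 0.486 m.

486 mm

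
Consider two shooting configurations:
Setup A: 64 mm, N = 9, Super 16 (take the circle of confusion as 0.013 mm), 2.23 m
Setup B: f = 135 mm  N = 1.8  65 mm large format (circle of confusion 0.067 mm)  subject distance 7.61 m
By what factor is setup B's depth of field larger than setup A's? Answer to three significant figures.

Setup A: H = 64²/(9×0.013) + 64 ≈ 35072.5 mm; DoF = Df − Dn = 2377.07 − 2100.07 ≈ 277.00 mm.
Setup B: H = 135²/(1.8×0.067) + 135 ≈ 151254.4 mm; DoF = Df − Dn = 8006.01 − 7251.32 ≈ 754.69 mm.
Ratio = 754.69 / 277.00 ≈ 2.72.

2.72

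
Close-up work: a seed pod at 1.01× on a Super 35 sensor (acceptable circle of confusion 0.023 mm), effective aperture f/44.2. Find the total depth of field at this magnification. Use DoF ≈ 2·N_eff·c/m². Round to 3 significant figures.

1.99 mm

At magnification m, DoF ≈ 2·N_eff·c/m² = 2 × 44.2 × 0.023 / 1.01² = 2.033 / 1.02 ≈ 1.99 mm.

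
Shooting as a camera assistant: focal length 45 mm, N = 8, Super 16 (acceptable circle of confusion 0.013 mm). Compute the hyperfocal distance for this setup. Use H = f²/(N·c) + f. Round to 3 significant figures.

Hyperfocal distance H = f²/(N·c) + f = 45²/(8 × 0.013) + 45 = 2025/0.104 + 45 ≈ 19516.2 mm ≈ 19.5 m.

19.5 m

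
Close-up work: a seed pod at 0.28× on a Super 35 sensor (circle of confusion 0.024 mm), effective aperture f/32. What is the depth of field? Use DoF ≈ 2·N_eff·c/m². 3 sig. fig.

At magnification m, DoF ≈ 2·N_eff·c/m² = 2 × 32 × 0.024 / 0.28² = 1.536 / 0.0784 ≈ 19.6 mm.

19.6 mm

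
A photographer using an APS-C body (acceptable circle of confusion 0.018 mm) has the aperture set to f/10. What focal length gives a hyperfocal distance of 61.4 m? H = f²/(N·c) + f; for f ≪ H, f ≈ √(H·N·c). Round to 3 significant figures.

105 mm

From H = f²/(N·c) + f, with f ≪ H: f ≈ √(H·N·c) = √(61400 × 10 × 0.018) = √11052 ≈ 105.1 mm.
The +f correction barely moves this — solving exactly, f² + N·c·f − N·c·H = 0 ⇒ f = (−N·c + √((N·c)² + 4·N·c·H))/2 = (−0.18 + √44208)/2 ≈ 105.04 mm, so f ≈ 105 mm.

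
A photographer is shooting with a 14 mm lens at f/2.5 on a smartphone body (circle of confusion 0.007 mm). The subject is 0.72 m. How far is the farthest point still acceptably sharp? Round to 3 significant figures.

0.768 m

Hyperfocal distance H = f²/(N·c) + f = 14²/(2.5 × 0.007) + 14 = 196/0.0175 + 14 ≈ 11214.0 mm ≈ 11.21 m.
Far limit Df = s·(H − f)/(H − s) = 720 × (11214.0 − 14) / (11214.0 − 720) = 720 × 11200.0 / 10494.0 ≈ 768.44 mm ≈ 0.768 m.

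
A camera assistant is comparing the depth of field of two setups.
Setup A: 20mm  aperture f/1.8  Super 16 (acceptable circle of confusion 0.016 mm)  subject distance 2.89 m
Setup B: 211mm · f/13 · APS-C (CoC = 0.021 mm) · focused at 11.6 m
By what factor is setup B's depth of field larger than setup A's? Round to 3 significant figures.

1.30

Setup A: H = 20²/(1.8×0.016) + 20 ≈ 13908.9 mm; DoF = Df − Dn = 3642.7 − 2395.1 ≈ 1247.6 mm.
Setup B: H = 211²/(13×0.021) + 211 ≈ 163291.6 mm; DoF = Df − Dn = 12470.9 − 10842.8 ≈ 1628.1 mm.
Ratio = 1628.1 / 1247.6 ≈ 1.30.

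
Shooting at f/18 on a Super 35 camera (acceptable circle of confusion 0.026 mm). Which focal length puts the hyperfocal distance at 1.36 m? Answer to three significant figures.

From H = f²/(N·c) + f, with f ≪ H: f ≈ √(H·N·c) = √(1360 × 18 × 0.026) = √636.48 ≈ 25.23 mm.
Exact: f² + N·c·f − N·c·H = 0 ⇒ f = (−N·c + √((N·c)² + 4·N·c·H))/2 = (−0.468 + √2546.1)/2 ≈ 24.996 mm ≈ 25.0 mm.

25.0 mm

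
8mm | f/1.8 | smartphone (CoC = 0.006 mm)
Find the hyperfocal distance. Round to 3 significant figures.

Hyperfocal distance H = f²/(N·c) + f = 8²/(1.8 × 0.006) + 8 = 64/0.0108 + 8 ≈ 5933.9 mm ≈ 5.93 m.

5.93 m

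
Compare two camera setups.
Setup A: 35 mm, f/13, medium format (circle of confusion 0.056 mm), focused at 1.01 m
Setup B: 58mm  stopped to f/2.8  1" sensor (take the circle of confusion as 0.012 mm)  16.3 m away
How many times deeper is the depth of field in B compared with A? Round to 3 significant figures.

3.08

Setup A: H = 35²/(13×0.056) + 35 ≈ 1717.7 mm; DoF = Df − Dn = 2401.5 − 639.5 ≈ 1762.0 mm.
Setup B: H = 58²/(2.8×0.012) + 58 ≈ 100177.0 mm; DoF = Df − Dn = 19456.3 − 14024.8 ≈ 5431.5 mm.
Ratio = 5431.5 / 1762.0 ≈ 3.08.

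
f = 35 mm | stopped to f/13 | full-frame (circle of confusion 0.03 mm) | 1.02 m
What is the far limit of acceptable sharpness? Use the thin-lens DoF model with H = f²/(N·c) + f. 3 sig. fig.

1.49 m

Hyperfocal distance H = f²/(N·c) + f = 35²/(13 × 0.03) + 35 = 1225/0.39 + 35 ≈ 3176.0 mm ≈ 3.176 m.
Far limit Df = s·(H − f)/(H − s) = 1020 × (3176.0 − 35) / (3176.0 − 1020) = 1020 × 3141.0 / 2156.0 ≈ 1486.0 mm ≈ 1.49 m.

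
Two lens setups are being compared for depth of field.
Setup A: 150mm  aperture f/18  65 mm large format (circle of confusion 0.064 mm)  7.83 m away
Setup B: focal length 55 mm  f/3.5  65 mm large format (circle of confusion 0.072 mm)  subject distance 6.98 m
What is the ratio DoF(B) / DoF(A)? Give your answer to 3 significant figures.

1.66

Setup A: H = 150²/(18×0.064) + 150 ≈ 19681.2 mm; DoF = Df − Dn = 12904.1 − 5620.1 ≈ 7284.0 mm.
Setup B: H = 55²/(3.5×0.072) + 55 ≈ 12059.0 mm; DoF = Df − Dn = 16497 − 4426 ≈ 12071 mm.
Ratio = 12071 / 7284.0 ≈ 1.66.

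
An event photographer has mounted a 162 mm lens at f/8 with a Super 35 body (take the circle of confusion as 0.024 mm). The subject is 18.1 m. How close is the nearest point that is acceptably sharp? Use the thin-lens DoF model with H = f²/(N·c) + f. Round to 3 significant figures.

Hyperfocal distance H = f²/(N·c) + f = 162²/(8 × 0.024) + 162 = 26244/0.192 + 162 ≈ 136849.5 mm ≈ 136.8 m.
Near limit Dn = s·(H − f)/(H + s − 2f) = 18100 × (136849.5 − 162) / (136849.5 + 18100 − 2 × 162) = 18100 × 136687.5 / 154625.5 ≈ 16000 mm ≈ 16.0 m.

16.0 m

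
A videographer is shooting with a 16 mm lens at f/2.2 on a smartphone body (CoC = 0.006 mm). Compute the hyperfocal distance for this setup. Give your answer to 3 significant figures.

19.4 m

Hyperfocal distance H = f²/(N·c) + f = 16²/(2.2 × 0.006) + 16 = 256/0.0132 + 16 ≈ 19409.9 mm ≈ 19.4 m.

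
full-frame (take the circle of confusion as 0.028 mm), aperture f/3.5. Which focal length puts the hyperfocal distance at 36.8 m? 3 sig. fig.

From H = f²/(N·c) + f, with f ≪ H: f ≈ √(H·N·c) = √(36800 × 3.5 × 0.028) = √3606.4 ≈ 60.05 mm.
Exact: f² + N·c·f − N·c·H = 0 ⇒ f = (−N·c + √((N·c)² + 4·N·c·H))/2 = (−0.098 + √14426)/2 ≈ 60.004 mm ≈ 60.0 mm.

60.0 mm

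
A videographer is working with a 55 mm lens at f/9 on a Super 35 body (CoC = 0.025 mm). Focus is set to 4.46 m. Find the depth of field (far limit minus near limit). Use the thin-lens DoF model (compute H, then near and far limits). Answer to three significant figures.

Hyperfocal distance H = f²/(N·c) + f = 55²/(9 × 0.025) + 55 = 3025/0.225 + 55 ≈ 13499.4 mm ≈ 13.50 m.
Near limit Dn = s·(H − f)/(H + s − 2f) = 4460 × (13499.4 − 55) / (13499.4 + 4460 − 2 × 55) = 4460 × 13444.4 / 17849.4 ≈ 3359.3 mm.
Far limit Df = s·(H − f)/(H − s) = 4460 × (13499.4 − 55) / (13499.4 − 4460) = 4460 × 13444.4 / 9039.4 ≈ 6633.4 mm.
Depth of field = Df − Dn = 6633.4 − 3359.3 ≈ 3274.1 mm ≈ 3.27 m.

3.27 m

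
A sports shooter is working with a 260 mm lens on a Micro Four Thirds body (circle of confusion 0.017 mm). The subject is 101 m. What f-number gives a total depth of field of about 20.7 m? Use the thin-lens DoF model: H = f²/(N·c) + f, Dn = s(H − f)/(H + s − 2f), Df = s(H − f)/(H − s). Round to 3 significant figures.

Write h = H − f = f²/(N·c). The thin-lens limits are Dn = s·h/(h + (s−f)) and Df = s·h/(h − (s−f)), so DoF = Df − Dn = 2·s·(s−f)·h / (h² − (s−f)²).
That is a quadratic in h: DoF·h² − 2·s·(s−f)·h − DoF·(s−f)² = 0 ⇒ h = (s−f)·(s + √(s² + DoF²)) / DoF = 100740 × (101000 + √(101000² + 20700²)) / 20700 = 100740 × (101000 + 103099) / 20700 ≈ 993284 mm.
Then N = f²/(c·h) = 260² / (0.017 × 993284) = 67600 / 16886 ≈ 4.

f/4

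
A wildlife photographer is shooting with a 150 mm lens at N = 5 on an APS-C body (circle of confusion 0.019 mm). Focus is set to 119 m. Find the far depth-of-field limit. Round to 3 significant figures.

239 m

Hyperfocal distance H = f²/(N·c) + f = 150²/(5 × 0.019) + 150 = 22500/0.095 + 150 ≈ 236992.1 mm ≈ 237.0 m.
Far limit Df = s·(H − f)/(H − s) = 119000 × (236992.1 − 150) / (236992.1 − 119000) = 119000 × 236842.1 / 117992.1 ≈ 238865 mm ≈ 239 m.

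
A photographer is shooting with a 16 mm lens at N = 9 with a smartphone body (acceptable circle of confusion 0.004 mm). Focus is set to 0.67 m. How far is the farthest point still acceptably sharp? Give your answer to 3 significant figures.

0.738 m

Hyperfocal distance H = f²/(N·c) + f = 16²/(9 × 0.004) + 16 = 256/0.036 + 16 ≈ 7127.1 mm ≈ 7.127 m.
Far limit Df = s·(H − f)/(H − s) = 670 × (7127.1 − 16) / (7127.1 − 670) = 670 × 7111.1 / 6457.1 ≈ 737.86 mm ≈ 0.738 m.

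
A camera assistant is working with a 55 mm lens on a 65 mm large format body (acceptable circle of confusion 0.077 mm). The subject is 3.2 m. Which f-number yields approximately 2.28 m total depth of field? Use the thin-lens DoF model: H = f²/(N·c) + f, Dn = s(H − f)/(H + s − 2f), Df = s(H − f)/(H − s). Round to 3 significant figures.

Write h = H − f = f²/(N·c). The thin-lens limits are Dn = s·h/(h + (s−f)) and Df = s·h/(h − (s−f)), so DoF = Df − Dn = 2·s·(s−f)·h / (h² − (s−f)²).
That is a quadratic in h: DoF·h² − 2·s·(s−f)·h − DoF·(s−f)² = 0 ⇒ h = (s−f)·(s + √(s² + DoF²)) / DoF = 3145 × (3200 + √(3200² + 2280²)) / 2280 = 3145 × (3200 + 3929.17) / 2280 ≈ 9833.9 mm.
Then N = f²/(c·h) = 55² / (0.077 × 9833.9) = 3025 / 757.21 ≈ 3.99.

f/3.99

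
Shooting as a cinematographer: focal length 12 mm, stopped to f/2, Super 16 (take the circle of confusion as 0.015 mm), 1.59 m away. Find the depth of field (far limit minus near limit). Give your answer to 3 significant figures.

Hyperfocal distance H = f²/(N·c) + f = 12²/(2 × 0.015) + 12 = 144/0.03 + 12 ≈ 4812.0 mm ≈ 4.812 m.
Near limit Dn = s·(H − f)/(H + s − 2f) = 1590 × (4812.0 − 12) / (4812.0 + 1590 − 2 × 12) = 1590 × 4800.0 / 6378.0 ≈ 1196.6 mm.
Far limit Df = s·(H − f)/(H − s) = 1590 × (4812.0 − 12) / (4812.0 − 1590) = 1590 × 4800.0 / 3222.0 ≈ 2368.7 mm.
Depth of field = Df − Dn = 2368.7 − 1196.6 ≈ 1172.1 mm ≈ 1.17 m.

1.17 m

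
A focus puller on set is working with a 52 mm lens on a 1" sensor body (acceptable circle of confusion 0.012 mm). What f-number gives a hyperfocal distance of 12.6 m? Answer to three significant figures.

Rearrange H = f²/(N·c) + f for N: N = f² / ((H − f)·c).
N = 52² / ((12600 − 52) × 0.012) = 2704 / 150.6 ≈ 18.

f/18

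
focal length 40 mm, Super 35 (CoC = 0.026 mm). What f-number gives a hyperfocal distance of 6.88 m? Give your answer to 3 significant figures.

f/9

Rearrange H = f²/(N·c) + f for N: N = f² / ((H − f)·c).
N = 40² / ((6880 − 40) × 0.026) = 1600 / 177.8 ≈ 9.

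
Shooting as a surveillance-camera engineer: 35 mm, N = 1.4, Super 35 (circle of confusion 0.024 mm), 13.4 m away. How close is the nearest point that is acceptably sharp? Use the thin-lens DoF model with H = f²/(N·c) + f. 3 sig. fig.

Hyperfocal distance H = f²/(N·c) + f = 35²/(1.4 × 0.024) + 35 = 1225/0.0336 + 35 ≈ 36493.3 mm ≈ 36.49 m.
Near limit Dn = s·(H − f)/(H + s − 2f) = 13400 × (36493.3 − 35) / (36493.3 + 13400 − 2 × 35) = 13400 × 36458.3 / 49823.3 ≈ 9805.5 mm ≈ 9.81 m.

9.81 m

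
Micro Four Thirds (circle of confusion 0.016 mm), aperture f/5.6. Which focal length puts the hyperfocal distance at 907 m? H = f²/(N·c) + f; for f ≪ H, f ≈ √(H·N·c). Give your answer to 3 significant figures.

From H = f²/(N·c) + f, with f ≪ H: f ≈ √(H·N·c) = √(907000 × 5.6 × 0.016) = √81267 ≈ 285.1 mm.
The +f correction barely moves this — solving exactly, f² + N·c·f − N·c·H = 0 ⇒ f = (−N·c + √((N·c)² + 4·N·c·H))/2 = (−0.0896 + √325069)/2 ≈ 285.03 mm, so f ≈ 285 mm.

285 mm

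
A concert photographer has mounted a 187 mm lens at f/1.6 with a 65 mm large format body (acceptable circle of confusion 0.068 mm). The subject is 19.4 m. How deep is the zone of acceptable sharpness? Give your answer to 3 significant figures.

2.33 m

Hyperfocal distance H = f²/(N·c) + f = 187²/(1.6 × 0.068) + 187 = 34969/0.1088 + 187 ≈ 321593.2 mm ≈ 321.6 m.
Near limit Dn = s·(H − f)/(H + s − 2f) = 19400 × (321593.2 − 187) / (321593.2 + 19400 − 2 × 187) = 19400 × 321406.2 / 340619.2 ≈ 18305.7 mm.
Far limit Df = s·(H − f)/(H − s) = 19400 × (321593.2 − 187) / (321593.2 − 19400) = 19400 × 321406.2 / 302193.2 ≈ 20633.4 mm.
Depth of field = Df − Dn = 20633.4 − 18305.7 ≈ 2327.7 mm ≈ 2.33 m.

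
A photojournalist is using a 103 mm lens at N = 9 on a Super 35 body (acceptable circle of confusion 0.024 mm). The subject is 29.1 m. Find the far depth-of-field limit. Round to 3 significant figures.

71.0 m

Hyperfocal distance H = f²/(N·c) + f = 103²/(9 × 0.024) + 103 = 10609/0.216 + 103 ≈ 49218.7 mm ≈ 49.22 m.
Far limit Df = s·(H − f)/(H − s) = 29100 × (49218.7 − 103) / (49218.7 − 29100) = 29100 × 49115.7 / 20118.7 ≈ 71042 mm ≈ 71.0 m.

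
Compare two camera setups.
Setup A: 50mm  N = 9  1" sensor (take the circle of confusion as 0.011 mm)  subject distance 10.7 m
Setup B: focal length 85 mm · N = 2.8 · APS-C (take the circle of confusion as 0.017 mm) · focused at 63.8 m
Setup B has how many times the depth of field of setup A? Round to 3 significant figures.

Setup A: H = 50²/(9×0.011) + 50 ≈ 25302.5 mm; DoF = Df − Dn = 18504 − 7526 ≈ 10978 mm.
Setup B: H = 85²/(2.8×0.017) + 85 ≈ 151870.7 mm; DoF = Df − Dn = 109956 − 44937 ≈ 65019 mm.
Ratio = 65019 / 10978 ≈ 5.92.

5.92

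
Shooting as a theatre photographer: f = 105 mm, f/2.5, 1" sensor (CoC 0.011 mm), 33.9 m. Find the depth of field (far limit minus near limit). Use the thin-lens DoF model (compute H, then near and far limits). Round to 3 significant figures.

Hyperfocal distance H = f²/(N·c) + f = 105²/(2.5 × 0.011) + 105 = 11025/0.0275 + 105 ≈ 401014.1 mm ≈ 401.0 m.
Near limit Dn = s·(H − f)/(H + s − 2f) = 33900 × (401014.1 − 105) / (401014.1 + 33900 − 2 × 105) = 33900 × 400909.1 / 434704.1 ≈ 31264.5 mm.
Far limit Df = s·(H − f)/(H − s) = 33900 × (401014.1 − 105) / (401014.1 − 33900) = 33900 × 400909.1 / 367114.1 ≈ 37020.7 mm.
Depth of field = Df − Dn = 37020.7 − 31264.5 ≈ 5756.2 mm ≈ 5.76 m.

5.76 m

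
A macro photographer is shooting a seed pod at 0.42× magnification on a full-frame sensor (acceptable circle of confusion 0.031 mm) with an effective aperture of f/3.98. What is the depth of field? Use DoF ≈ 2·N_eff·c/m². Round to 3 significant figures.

At magnification m, DoF ≈ 2·N_eff·c/m² = 2 × 3.98 × 0.031 / 0.42² = 0.2468 / 0.1764 ≈ 1.4 mm.

1.40 mm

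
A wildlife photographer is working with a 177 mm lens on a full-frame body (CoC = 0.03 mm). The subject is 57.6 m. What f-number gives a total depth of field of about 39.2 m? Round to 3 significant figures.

f/5.60

Write h = H − f = f²/(N·c). The thin-lens limits are Dn = s·h/(h + (s−f)) and Df = s·h/(h − (s−f)), so DoF = Df − Dn = 2·s·(s−f)·h / (h² − (s−f)²).
That is a quadratic in h: DoF·h² − 2·s·(s−f)·h − DoF·(s−f)² = 0 ⇒ h = (s−f)·(s + √(s² + DoF²)) / DoF = 57423 × (57600 + √(57600² + 39200²)) / 39200 = 57423 × (57600 + 69673.5) / 39200 ≈ 186439 mm.
Then N = f²/(c·h) = 177² / (0.03 × 186439) = 31329 / 5593.2 ≈ 5.60.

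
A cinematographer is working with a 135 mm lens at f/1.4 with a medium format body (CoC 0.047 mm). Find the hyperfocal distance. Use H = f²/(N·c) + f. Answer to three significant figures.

Hyperfocal distance H = f²/(N·c) + f = 135²/(1.4 × 0.047) + 135 = 18225/0.0658 + 135 ≈ 277110.7 mm ≈ 277 m.

277 m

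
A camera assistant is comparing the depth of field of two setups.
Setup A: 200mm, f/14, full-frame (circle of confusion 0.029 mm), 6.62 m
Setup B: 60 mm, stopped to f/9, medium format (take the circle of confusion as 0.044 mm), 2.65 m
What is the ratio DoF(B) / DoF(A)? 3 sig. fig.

Setup A: H = 200²/(14×0.029) + 200 ≈ 98722.2 mm; DoF = Df − Dn = 7081.45 − 6215.01 ≈ 866.44 mm.
Setup B: H = 60²/(9×0.044) + 60 ≈ 9150.9 mm; DoF = Df − Dn = 3705.8 − 2062.4 ≈ 1643.4 mm.
Ratio = 1643.4 / 866.44 ≈ 1.90.

1.90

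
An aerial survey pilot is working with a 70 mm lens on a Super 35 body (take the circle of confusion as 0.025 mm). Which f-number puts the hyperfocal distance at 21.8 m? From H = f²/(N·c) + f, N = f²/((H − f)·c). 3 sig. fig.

Rearrange H = f²/(N·c) + f for N: N = f² / ((H − f)·c).
N = 70² / ((21800 − 70) × 0.025) = 4900 / 543.2 ≈ 9.02.

f/9.02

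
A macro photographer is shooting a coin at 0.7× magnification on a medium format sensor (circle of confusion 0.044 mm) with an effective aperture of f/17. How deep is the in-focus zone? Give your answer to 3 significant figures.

At magnification m, DoF ≈ 2·N_eff·c/m² = 2 × 17 × 0.044 / 0.7² = 1.496 / 0.49 ≈ 3.05 mm.

3.05 mm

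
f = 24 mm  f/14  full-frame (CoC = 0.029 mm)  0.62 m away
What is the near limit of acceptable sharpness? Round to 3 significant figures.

437 mm

Hyperfocal distance H = f²/(N·c) + f = 24²/(14 × 0.029) + 24 = 576/0.406 + 24 ≈ 1442.7 mm ≈ 1.443 m.
Near limit Dn = s·(H − f)/(H + s − 2f) = 620 × (1442.7 − 24) / (1442.7 + 620 − 2 × 24) = 620 × 1418.7 / 2014.7 ≈ 436.59 mm.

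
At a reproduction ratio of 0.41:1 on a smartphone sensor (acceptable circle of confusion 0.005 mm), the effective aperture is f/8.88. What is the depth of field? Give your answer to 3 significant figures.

At magnification m, DoF ≈ 2·N_eff·c/m² = 2 × 8.88 × 0.005 / 0.41² = 0.0888 / 0.1681 ≈ 0.528 mm.

0.528 mm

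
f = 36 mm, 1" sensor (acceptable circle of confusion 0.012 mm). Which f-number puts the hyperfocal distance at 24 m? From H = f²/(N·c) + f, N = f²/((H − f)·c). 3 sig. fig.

f/4.51

Rearrange H = f²/(N·c) + f for N: N = f² / ((H − f)·c).
N = 36² / ((24000 − 36) × 0.012) = 1296 / 287.6 ≈ 4.51.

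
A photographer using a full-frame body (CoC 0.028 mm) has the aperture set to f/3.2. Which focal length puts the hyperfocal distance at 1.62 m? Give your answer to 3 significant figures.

12.0 mm

From H = f²/(N·c) + f, with f ≪ H: f ≈ √(H·N·c) = √(1620 × 3.2 × 0.028) = √145.15 ≈ 12.05 mm.
Exact: f² + N·c·f − N·c·H = 0 ⇒ f = (−N·c + √((N·c)² + 4·N·c·H))/2 = (−0.0896 + √580.62)/2 ≈ 12.003 mm ≈ 12.0 mm.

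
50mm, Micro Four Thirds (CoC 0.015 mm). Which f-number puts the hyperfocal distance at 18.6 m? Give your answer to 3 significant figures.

f/8.98

Rearrange H = f²/(N·c) + f for N: N = f² / ((H − f)·c).
N = 50² / ((18600 − 50) × 0.015) = 2500 / 278.2 ≈ 8.98.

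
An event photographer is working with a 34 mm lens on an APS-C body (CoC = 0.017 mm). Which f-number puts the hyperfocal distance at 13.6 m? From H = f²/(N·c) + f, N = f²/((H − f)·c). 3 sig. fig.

Rearrange H = f²/(N·c) + f for N: N = f² / ((H − f)·c).
N = 34² / ((13600 − 34) × 0.017) = 1156 / 230.6 ≈ 5.01.

f/5.01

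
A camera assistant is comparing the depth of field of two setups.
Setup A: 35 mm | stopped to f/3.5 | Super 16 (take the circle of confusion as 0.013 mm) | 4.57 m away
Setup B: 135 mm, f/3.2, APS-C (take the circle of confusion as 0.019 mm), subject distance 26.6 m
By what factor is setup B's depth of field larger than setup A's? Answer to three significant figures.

2.99

Setup A: H = 35²/(3.5×0.013) + 35 ≈ 26958.1 mm; DoF = Df − Dn = 5495.7 − 3911.2 ≈ 1584.5 mm.
Setup B: H = 135²/(3.2×0.019) + 135 ≈ 299888.3 mm; DoF = Df − Dn = 29175.9 − 24442.0 ≈ 4733.9 mm.
Ratio = 4733.9 / 1584.5 ≈ 2.99.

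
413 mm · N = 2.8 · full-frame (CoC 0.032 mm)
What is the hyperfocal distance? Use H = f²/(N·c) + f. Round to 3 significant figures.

1900 m

Hyperfocal distance H = f²/(N·c) + f = 413²/(2.8 × 0.032) + 413 = 170569/0.0896 + 413 ≈ 1904084.9 mm ≈ 1900 m.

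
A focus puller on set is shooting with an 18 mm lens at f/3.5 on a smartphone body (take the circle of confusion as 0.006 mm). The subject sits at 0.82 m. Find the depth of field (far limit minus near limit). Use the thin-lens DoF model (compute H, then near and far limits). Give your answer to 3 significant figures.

Hyperfocal distance H = f²/(N·c) + f = 18²/(3.5 × 0.006) + 18 = 324/0.021 + 18 ≈ 15446.6 mm ≈ 15.45 m.
Near limit Dn = s·(H − f)/(H + s − 2f) = 820 × (15446.6 − 18) / (15446.6 + 820 − 2 × 18) = 820 × 15428.6 / 16230.6 ≈ 779.481 mm.
Far limit Df = s·(H − f)/(H − s) = 820 × (15446.6 − 18) / (15446.6 − 820) = 820 × 15428.6 / 14626.6 ≈ 864.962 mm.
Depth of field = Df − Dn = 864.962 − 779.481 ≈ 85.481 mm.

85.5 mm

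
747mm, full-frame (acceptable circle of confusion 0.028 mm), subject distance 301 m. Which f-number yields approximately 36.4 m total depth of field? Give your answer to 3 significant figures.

f/4

Write h = H − f = f²/(N·c). The thin-lens limits are Dn = s·h/(h + (s−f)) and Df = s·h/(h − (s−f)), so DoF = Df − Dn = 2·s·(s−f)·h / (h² − (s−f)²).
That is a quadratic in h: DoF·h² − 2·s·(s−f)·h − DoF·(s−f)² = 0 ⇒ h = (s−f)·(s + √(s² + DoF²)) / DoF = 300253 × (301000 + √(301000² + 36400²)) / 36400 = 300253 × (301000 + 303193) / 36400 ≈ 4983812 mm.
Then N = f²/(c·h) = 747² / (0.028 × 4983812) = 558009 / 139547 ≈ 4.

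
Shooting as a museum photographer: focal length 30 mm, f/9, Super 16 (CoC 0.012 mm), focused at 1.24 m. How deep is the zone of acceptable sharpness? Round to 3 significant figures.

368 mm

Hyperfocal distance H = f²/(N·c) + f = 30²/(9 × 0.012) + 30 = 900/0.108 + 30 ≈ 8363.3 mm ≈ 8.363 m.
Near limit Dn = s·(H − f)/(H + s − 2f) = 1240 × (8363.3 − 30) / (8363.3 + 1240 − 2 × 30) = 1240 × 8333.3 / 9543.3 ≈ 1082.78 mm.
Far limit Df = s·(H − f)/(H − s) = 1240 × (8363.3 − 30) / (8363.3 − 1240) = 1240 × 8333.3 / 7123.3 ≈ 1450.63 mm.
Depth of field = Df − Dn = 1450.63 − 1082.78 ≈ 367.85 mm.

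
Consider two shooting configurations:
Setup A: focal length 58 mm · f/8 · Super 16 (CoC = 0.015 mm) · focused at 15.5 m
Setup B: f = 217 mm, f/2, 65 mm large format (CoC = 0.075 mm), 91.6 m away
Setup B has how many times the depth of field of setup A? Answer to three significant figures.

2.38

Setup A: H = 58²/(8×0.015) + 58 ≈ 28091.3 mm; DoF = Df − Dn = 34509 − 9995 ≈ 24514 mm.
Setup B: H = 217²/(2×0.075) + 217 ≈ 314143.7 mm; DoF = Df − Dn = 129214 − 70947 ≈ 58267 mm.
Ratio = 58267 / 24514 ≈ 2.38.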